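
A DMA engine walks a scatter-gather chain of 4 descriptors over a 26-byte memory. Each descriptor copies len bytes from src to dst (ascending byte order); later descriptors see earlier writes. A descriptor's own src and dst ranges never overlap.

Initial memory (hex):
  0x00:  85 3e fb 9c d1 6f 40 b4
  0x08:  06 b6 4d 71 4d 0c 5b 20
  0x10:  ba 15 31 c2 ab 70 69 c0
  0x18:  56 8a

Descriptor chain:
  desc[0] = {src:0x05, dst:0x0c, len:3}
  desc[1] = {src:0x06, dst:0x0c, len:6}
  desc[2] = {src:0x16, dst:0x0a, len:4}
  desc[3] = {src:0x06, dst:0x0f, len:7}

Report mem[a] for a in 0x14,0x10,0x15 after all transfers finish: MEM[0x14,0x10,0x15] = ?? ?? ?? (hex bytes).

MEM[0x14,0x10,0x15] = c0 b4 56

[0] 0x05->0x0c len=3 : 6f 40 b4
[1] 0x06->0x0c len=6 : 40 b4 06 b6 4d 71
[2] 0x16->0x0a len=4 : 69 c0 56 8a
[3] 0x06->0x0f len=7 : 40 b4 06 b6 69 c0 56
query mem[0x14]=0xc0, mem[0x10]=0xb4, mem[0x15]=0x56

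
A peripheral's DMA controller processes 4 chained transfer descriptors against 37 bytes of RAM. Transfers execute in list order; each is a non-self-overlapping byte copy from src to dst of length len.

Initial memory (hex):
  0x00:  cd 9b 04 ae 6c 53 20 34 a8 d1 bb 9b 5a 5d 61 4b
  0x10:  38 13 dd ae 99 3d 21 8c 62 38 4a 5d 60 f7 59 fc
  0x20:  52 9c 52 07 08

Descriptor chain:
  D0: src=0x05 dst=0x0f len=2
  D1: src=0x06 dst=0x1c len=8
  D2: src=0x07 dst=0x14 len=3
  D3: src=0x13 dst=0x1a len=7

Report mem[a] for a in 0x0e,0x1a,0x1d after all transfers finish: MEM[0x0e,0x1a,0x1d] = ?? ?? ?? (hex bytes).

MEM[0x0e,0x1a,0x1d] = 61 ae d1

#0 dst[0x0f+2] := {0x53,0x20}
#1 dst[0x1c+8] := {0x20,0x34,0xa8,0xd1,0xbb,0x9b,0x5a,0x5d}
#2 dst[0x14+3] := {0x34,0xa8,0xd1}
#3 dst[0x1a+7] := {0xae,0x34,0xa8,0xd1,0x8c,0x62,0x38}
query mem[0x0e]=0x61, mem[0x1a]=0xae, mem[0x1d]=0xd1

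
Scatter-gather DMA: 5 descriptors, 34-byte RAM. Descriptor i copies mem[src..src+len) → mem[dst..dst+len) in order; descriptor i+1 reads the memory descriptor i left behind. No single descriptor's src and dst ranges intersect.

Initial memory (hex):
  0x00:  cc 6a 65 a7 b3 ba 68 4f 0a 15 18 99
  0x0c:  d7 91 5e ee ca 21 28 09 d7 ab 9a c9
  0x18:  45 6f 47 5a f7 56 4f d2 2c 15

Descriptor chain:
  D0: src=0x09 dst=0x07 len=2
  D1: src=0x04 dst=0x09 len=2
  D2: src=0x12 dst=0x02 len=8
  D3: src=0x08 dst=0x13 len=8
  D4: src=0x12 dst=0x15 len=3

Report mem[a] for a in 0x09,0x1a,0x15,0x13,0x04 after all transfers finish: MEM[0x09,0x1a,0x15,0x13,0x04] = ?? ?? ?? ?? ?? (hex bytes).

MEM[0x09,0x1a,0x15,0x13,0x04] = 6f ee 28 45 d7

[0] 0x09->0x07 len=2 : 15 18
[1] 0x04->0x09 len=2 : b3 ba
[2] 0x12->0x02 len=8 : 28 09 d7 ab 9a c9 45 6f
[3] 0x08->0x13 len=8 : 45 6f ba 99 d7 91 5e ee
[4] 0x12->0x15 len=3 : 28 45 6f
query mem[0x09]=0x6f, mem[0x1a]=0xee, mem[0x15]=0x28, mem[0x13]=0x45, mem[0x04]=0xd7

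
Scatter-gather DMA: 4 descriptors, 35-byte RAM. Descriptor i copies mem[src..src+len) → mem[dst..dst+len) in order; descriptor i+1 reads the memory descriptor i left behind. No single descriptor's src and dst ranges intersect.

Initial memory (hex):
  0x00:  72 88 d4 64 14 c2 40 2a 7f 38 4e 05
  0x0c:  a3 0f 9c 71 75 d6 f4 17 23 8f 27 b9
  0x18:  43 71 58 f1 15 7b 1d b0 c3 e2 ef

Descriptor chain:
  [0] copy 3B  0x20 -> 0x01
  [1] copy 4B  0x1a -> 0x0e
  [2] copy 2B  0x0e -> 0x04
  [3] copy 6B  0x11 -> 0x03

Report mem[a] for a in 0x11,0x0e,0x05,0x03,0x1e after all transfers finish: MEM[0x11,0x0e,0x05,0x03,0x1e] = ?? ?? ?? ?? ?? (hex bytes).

  after D0: wrote 3B at 0x01 = c3e2ef
  after D1: wrote 4B at 0x0e = 58f1157b
  after D2: wrote 2B at 0x04 = 58f1
  after D3: wrote 6B at 0x03 = 7bf417238f27
query mem[0x11]=0x7b, mem[0x0e]=0x58, mem[0x05]=0x17, mem[0x03]=0x7b, mem[0x1e]=0x1d

MEM[0x11,0x0e,0x05,0x03,0x1e] = 7b 58 17 7b 1d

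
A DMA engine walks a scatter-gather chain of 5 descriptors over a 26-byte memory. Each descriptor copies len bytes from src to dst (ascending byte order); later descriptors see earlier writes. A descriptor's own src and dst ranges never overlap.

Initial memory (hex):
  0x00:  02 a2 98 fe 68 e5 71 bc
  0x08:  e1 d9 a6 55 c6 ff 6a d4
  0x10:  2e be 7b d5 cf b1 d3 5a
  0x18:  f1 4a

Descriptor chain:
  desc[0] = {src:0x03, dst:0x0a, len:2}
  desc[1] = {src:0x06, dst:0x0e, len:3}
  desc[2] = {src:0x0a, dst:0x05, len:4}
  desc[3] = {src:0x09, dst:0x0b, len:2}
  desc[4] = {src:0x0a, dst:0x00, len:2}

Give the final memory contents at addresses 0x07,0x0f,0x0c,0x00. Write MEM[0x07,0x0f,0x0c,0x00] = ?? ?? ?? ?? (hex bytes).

MEM[0x07,0x0f,0x0c,0x00] = c6 bc fe fe

[0] 0x03->0x0a len=2 : fe 68
[1] 0x06->0x0e len=3 : 71 bc e1
[2] 0x0a->0x05 len=4 : fe 68 c6 ff
[3] 0x09->0x0b len=2 : d9 fe
[4] 0x0a->0x00 len=2 : fe d9
query mem[0x07]=0xc6, mem[0x0f]=0xbc, mem[0x0c]=0xfe, mem[0x00]=0xfe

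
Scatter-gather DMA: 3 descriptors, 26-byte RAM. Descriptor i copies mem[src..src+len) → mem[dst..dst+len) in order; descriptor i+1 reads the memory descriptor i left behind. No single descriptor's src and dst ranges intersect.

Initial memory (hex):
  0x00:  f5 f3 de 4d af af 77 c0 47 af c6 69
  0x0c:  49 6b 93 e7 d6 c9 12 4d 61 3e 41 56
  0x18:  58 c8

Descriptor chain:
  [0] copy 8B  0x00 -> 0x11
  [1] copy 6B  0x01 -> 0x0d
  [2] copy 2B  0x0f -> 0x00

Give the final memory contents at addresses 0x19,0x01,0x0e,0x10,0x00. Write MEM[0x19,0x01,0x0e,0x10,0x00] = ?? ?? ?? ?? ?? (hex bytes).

  after D0: wrote 8B at 0x11 = f5f3de4dafaf77c0
  after D1: wrote 6B at 0x0d = f3de4dafaf77
  after D2: wrote 2B at 0x00 = 4daf
query mem[0x19]=0xc8, mem[0x01]=0xaf, mem[0x0e]=0xde, mem[0x10]=0xaf, mem[0x00]=0x4d

MEM[0x19,0x01,0x0e,0x10,0x00] = c8 af de af 4d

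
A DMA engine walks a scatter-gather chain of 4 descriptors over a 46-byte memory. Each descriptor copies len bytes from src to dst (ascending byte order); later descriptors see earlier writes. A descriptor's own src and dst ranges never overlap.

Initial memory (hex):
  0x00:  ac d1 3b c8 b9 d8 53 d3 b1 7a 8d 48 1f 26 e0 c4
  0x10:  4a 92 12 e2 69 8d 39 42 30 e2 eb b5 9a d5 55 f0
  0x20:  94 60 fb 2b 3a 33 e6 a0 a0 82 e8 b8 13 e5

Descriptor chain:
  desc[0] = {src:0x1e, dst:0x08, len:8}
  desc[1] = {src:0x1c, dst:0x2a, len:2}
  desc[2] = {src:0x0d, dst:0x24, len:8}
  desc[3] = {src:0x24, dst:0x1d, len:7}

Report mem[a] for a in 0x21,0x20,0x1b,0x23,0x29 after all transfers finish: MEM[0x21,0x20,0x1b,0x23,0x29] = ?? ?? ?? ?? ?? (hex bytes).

[0] 0x1e->0x08 len=8 : 55 f0 94 60 fb 2b 3a 33
[1] 0x1c->0x2a len=2 : 9a d5
[2] 0x0d->0x24 len=8 : 2b 3a 33 4a 92 12 e2 69
[3] 0x24->0x1d len=7 : 2b 3a 33 4a 92 12 e2
query mem[0x21]=0x92, mem[0x20]=0x4a, mem[0x1b]=0xb5, mem[0x23]=0xe2, mem[0x29]=0x12

MEM[0x21,0x20,0x1b,0x23,0x29] = 92 4a b5 e2 12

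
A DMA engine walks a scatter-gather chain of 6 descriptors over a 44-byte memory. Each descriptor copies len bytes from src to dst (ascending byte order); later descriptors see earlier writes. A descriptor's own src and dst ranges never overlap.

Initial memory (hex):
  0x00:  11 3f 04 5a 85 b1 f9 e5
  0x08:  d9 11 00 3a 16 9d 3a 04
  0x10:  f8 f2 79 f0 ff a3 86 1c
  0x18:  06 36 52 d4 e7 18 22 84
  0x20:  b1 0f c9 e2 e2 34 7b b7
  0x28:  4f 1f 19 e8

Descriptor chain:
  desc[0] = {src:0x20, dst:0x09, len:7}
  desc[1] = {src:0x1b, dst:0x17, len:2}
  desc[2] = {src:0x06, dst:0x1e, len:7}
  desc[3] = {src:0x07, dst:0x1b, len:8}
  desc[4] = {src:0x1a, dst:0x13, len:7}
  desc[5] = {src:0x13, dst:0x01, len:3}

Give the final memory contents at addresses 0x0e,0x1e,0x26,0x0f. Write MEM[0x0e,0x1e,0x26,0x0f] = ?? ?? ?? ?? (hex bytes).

[0] 0x20->0x09 len=7 : b1 0f c9 e2 e2 34 7b
[1] 0x1b->0x17 len=2 : d4 e7
[2] 0x06->0x1e len=7 : f9 e5 d9 b1 0f c9 e2
[3] 0x07->0x1b len=8 : e5 d9 b1 0f c9 e2 e2 34
[4] 0x1a->0x13 len=7 : 52 e5 d9 b1 0f c9 e2
[5] 0x13->0x01 len=3 : 52 e5 d9
query mem[0x0e]=0x34, mem[0x1e]=0x0f, mem[0x26]=0x7b, mem[0x0f]=0x7b

MEM[0x0e,0x1e,0x26,0x0f] = 34 0f 7b 7b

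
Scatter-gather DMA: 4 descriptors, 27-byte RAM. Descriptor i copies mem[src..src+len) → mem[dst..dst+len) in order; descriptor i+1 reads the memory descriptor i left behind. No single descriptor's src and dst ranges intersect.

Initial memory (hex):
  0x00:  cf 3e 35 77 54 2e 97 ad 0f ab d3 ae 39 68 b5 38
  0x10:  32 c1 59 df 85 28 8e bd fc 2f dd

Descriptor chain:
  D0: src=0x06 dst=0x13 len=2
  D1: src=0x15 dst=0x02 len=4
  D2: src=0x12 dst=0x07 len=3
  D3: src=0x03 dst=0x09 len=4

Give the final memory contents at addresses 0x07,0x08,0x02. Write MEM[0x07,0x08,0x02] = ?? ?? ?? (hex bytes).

MEM[0x07,0x08,0x02] = 59 97 28

D0: mem[0x13..0x14] <- [97 ad]
D1: mem[0x02..0x05] <- [28 8e bd fc]
D2: mem[0x07..0x09] <- [59 97 ad]
D3: mem[0x09..0x0c] <- [8e bd fc 97]
query mem[0x07]=0x59, mem[0x08]=0x97, mem[0x02]=0x28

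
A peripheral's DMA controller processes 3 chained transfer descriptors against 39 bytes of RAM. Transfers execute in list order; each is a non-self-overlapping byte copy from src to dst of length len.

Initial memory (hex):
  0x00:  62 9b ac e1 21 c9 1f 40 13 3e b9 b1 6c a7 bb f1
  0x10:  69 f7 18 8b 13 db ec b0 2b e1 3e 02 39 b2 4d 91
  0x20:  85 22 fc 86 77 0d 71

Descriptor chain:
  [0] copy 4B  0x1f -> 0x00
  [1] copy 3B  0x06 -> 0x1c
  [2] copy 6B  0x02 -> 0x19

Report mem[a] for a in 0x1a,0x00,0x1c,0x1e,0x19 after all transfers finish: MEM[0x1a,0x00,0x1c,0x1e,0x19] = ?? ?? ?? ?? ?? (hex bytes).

[0] 0x1f->0x00 len=4 : 91 85 22 fc
[1] 0x06->0x1c len=3 : 1f 40 13
[2] 0x02->0x19 len=6 : 22 fc 21 c9 1f 40
query mem[0x1a]=0xfc, mem[0x00]=0x91, mem[0x1c]=0xc9, mem[0x1e]=0x40, mem[0x19]=0x22

MEM[0x1a,0x00,0x1c,0x1e,0x19] = fc 91 c9 40 22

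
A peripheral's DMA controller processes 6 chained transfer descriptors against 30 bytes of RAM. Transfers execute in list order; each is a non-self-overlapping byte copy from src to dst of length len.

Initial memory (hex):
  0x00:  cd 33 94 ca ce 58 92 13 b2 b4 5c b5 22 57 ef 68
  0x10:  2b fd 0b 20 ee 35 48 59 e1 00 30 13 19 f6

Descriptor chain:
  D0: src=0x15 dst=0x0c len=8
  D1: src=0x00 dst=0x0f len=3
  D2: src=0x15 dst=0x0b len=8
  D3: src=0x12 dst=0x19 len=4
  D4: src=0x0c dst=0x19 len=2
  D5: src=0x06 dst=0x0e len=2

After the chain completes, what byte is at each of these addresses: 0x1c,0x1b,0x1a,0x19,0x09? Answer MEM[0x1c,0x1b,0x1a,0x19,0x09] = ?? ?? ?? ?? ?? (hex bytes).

MEM[0x1c,0x1b,0x1a,0x19,0x09] = 35 ee 59 48 b4

[0] 0x15->0x0c len=8 : 35 48 59 e1 00 30 13 19
[1] 0x00->0x0f len=3 : cd 33 94
[2] 0x15->0x0b len=8 : 35 48 59 e1 00 30 13 19
[3] 0x12->0x19 len=4 : 19 19 ee 35
[4] 0x0c->0x19 len=2 : 48 59
[5] 0x06->0x0e len=2 : 92 13
query mem[0x1c]=0x35, mem[0x1b]=0xee, mem[0x1a]=0x59, mem[0x19]=0x48, mem[0x09]=0xb4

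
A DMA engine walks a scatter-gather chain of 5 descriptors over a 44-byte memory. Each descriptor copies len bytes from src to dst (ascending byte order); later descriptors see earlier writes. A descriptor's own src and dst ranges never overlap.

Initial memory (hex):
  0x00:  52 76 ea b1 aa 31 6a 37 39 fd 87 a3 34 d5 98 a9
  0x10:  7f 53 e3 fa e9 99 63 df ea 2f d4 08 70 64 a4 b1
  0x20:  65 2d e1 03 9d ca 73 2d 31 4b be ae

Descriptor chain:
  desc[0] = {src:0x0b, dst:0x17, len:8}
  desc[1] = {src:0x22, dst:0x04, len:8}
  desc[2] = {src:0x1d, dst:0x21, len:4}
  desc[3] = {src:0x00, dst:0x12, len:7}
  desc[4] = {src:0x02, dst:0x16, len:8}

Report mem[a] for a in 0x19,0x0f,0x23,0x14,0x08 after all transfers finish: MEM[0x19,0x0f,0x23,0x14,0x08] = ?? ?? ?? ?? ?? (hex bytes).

[0] 0x0b->0x17 len=8 : a3 34 d5 98 a9 7f 53 e3
[1] 0x22->0x04 len=8 : e1 03 9d ca 73 2d 31 4b
[2] 0x1d->0x21 len=4 : 53 e3 b1 65
[3] 0x00->0x12 len=7 : 52 76 ea b1 e1 03 9d
[4] 0x02->0x16 len=8 : ea b1 e1 03 9d ca 73 2d
query mem[0x19]=0x03, mem[0x0f]=0xa9, mem[0x23]=0xb1, mem[0x14]=0xea, mem[0x08]=0x73

MEM[0x19,0x0f,0x23,0x14,0x08] = 03 a9 b1 ea 73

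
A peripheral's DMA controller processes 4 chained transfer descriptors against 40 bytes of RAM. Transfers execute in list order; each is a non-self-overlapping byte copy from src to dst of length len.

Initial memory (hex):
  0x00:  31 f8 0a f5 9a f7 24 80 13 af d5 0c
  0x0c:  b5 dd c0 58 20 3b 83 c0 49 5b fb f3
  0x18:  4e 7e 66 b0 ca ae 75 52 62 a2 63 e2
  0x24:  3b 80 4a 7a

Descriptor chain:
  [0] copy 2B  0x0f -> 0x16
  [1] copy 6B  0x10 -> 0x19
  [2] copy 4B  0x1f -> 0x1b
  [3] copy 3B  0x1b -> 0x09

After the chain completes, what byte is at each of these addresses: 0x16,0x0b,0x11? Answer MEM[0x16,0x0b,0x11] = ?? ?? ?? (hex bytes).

MEM[0x16,0x0b,0x11] = 58 a2 3b

  after D0: wrote 2B at 0x16 = 5820
  after D1: wrote 6B at 0x19 = 203b83c0495b
  after D2: wrote 4B at 0x1b = 5262a263
  after D3: wrote 3B at 0x09 = 5262a2
query mem[0x16]=0x58, mem[0x0b]=0xa2, mem[0x11]=0x3b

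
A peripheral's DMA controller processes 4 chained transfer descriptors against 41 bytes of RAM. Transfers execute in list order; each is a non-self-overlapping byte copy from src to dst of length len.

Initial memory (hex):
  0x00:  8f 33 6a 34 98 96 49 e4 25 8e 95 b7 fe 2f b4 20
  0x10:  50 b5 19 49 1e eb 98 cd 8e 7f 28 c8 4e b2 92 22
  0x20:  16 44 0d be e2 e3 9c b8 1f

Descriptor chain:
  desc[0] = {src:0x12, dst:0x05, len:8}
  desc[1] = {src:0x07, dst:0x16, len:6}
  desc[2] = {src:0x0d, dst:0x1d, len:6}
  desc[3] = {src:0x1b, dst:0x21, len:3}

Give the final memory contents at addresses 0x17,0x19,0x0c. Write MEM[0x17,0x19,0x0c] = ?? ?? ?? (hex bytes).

[0] 0x12->0x05 len=8 : 19 49 1e eb 98 cd 8e 7f
[1] 0x07->0x16 len=6 : 1e eb 98 cd 8e 7f
[2] 0x0d->0x1d len=6 : 2f b4 20 50 b5 19
[3] 0x1b->0x21 len=3 : 7f 4e 2f
query mem[0x17]=0xeb, mem[0x19]=0xcd, mem[0x0c]=0x7f

MEM[0x17,0x19,0x0c] = eb cd 7f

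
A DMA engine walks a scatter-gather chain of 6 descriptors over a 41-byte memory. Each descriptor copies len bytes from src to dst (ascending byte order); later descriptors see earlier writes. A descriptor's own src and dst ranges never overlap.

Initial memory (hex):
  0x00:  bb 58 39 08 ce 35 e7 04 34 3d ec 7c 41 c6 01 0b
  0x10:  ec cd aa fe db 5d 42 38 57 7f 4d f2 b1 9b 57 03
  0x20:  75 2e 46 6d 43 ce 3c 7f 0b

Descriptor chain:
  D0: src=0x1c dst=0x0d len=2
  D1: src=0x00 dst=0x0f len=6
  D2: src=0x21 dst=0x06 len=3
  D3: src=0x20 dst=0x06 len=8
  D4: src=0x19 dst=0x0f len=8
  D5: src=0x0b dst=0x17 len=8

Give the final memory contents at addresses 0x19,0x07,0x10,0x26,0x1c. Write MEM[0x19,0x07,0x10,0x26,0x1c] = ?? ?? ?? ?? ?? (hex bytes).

MEM[0x19,0x07,0x10,0x26,0x1c] = 7f 2e 4d 3c 4d

#0 dst[0x0d+2] := {0xb1,0x9b}
#1 dst[0x0f+6] := {0xbb,0x58,0x39,0x08,0xce,0x35}
#2 dst[0x06+3] := {0x2e,0x46,0x6d}
#3 dst[0x06+8] := {0x75,0x2e,0x46,0x6d,0x43,0xce,0x3c,0x7f}
#4 dst[0x0f+8] := {0x7f,0x4d,0xf2,0xb1,0x9b,0x57,0x03,0x75}
#5 dst[0x17+8] := {0xce,0x3c,0x7f,0x9b,0x7f,0x4d,0xf2,0xb1}
query mem[0x19]=0x7f, mem[0x07]=0x2e, mem[0x10]=0x4d, mem[0x26]=0x3c, mem[0x1c]=0x4d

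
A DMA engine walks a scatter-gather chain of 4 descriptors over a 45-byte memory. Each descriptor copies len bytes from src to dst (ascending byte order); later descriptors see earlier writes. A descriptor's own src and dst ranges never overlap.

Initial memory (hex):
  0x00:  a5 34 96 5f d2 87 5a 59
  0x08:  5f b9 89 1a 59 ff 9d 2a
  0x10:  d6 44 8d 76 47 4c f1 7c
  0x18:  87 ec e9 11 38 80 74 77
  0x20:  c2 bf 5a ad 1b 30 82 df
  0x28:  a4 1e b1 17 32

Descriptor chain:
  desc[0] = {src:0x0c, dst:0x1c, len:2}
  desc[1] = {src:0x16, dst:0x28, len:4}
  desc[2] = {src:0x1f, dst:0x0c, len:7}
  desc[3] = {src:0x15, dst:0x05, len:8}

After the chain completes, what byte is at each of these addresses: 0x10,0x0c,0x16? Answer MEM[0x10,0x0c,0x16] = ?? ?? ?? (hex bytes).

MEM[0x10,0x0c,0x16] = ad 59 f1

  after D0: wrote 2B at 0x1c = 59ff
  after D1: wrote 4B at 0x28 = f17c87ec
  after D2: wrote 7B at 0x0c = 77c2bf5aad1b30
  after D3: wrote 8B at 0x05 = 4cf17c87ece91159
query mem[0x10]=0xad, mem[0x0c]=0x59, mem[0x16]=0xf1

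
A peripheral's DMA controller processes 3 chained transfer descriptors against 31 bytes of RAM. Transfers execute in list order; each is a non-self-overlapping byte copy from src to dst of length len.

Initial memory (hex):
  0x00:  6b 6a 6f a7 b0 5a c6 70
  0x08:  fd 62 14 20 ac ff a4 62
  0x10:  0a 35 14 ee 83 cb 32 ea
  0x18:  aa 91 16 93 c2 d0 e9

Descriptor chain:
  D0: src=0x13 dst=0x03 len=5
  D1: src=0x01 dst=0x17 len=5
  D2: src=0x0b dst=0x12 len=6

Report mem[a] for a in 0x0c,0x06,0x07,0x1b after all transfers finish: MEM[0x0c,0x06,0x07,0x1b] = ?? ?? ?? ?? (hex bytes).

MEM[0x0c,0x06,0x07,0x1b] = ac 32 ea cb

D0: mem[0x03..0x07] <- [ee 83 cb 32 ea]
D1: mem[0x17..0x1b] <- [6a 6f ee 83 cb]
D2: mem[0x12..0x17] <- [20 ac ff a4 62 0a]
query mem[0x0c]=0xac, mem[0x06]=0x32, mem[0x07]=0xea, mem[0x1b]=0xcb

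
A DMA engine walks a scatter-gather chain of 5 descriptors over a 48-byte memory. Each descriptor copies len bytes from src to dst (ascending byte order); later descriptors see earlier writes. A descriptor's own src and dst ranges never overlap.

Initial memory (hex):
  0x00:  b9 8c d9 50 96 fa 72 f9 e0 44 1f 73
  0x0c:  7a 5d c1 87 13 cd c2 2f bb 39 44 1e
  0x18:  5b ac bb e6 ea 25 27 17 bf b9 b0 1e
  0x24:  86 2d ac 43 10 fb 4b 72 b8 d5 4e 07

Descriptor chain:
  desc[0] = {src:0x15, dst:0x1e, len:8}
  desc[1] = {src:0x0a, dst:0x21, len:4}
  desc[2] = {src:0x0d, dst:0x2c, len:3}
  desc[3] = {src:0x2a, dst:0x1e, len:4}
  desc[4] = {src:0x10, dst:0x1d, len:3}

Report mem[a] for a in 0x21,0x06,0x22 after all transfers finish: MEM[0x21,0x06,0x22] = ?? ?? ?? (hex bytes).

[0] 0x15->0x1e len=8 : 39 44 1e 5b ac bb e6 ea
[1] 0x0a->0x21 len=4 : 1f 73 7a 5d
[2] 0x0d->0x2c len=3 : 5d c1 87
[3] 0x2a->0x1e len=4 : 4b 72 5d c1
[4] 0x10->0x1d len=3 : 13 cd c2
query mem[0x21]=0xc1, mem[0x06]=0x72, mem[0x22]=0x73

MEM[0x21,0x06,0x22] = c1 72 73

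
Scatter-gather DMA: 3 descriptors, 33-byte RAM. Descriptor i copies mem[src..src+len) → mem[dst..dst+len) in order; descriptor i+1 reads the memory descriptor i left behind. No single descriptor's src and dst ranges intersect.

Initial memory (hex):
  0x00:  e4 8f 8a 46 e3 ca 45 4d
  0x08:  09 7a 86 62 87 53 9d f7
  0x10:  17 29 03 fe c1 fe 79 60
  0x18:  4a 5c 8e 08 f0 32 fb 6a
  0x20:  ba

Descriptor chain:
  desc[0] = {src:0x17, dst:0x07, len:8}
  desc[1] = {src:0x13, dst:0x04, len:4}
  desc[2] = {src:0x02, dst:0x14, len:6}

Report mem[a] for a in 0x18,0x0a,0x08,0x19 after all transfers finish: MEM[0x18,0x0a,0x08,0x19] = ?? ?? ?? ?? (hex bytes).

[0] 0x17->0x07 len=8 : 60 4a 5c 8e 08 f0 32 fb
[1] 0x13->0x04 len=4 : fe c1 fe 79
[2] 0x02->0x14 len=6 : 8a 46 fe c1 fe 79
query mem[0x18]=0xfe, mem[0x0a]=0x8e, mem[0x08]=0x4a, mem[0x19]=0x79

MEM[0x18,0x0a,0x08,0x19] = fe 8e 4a 79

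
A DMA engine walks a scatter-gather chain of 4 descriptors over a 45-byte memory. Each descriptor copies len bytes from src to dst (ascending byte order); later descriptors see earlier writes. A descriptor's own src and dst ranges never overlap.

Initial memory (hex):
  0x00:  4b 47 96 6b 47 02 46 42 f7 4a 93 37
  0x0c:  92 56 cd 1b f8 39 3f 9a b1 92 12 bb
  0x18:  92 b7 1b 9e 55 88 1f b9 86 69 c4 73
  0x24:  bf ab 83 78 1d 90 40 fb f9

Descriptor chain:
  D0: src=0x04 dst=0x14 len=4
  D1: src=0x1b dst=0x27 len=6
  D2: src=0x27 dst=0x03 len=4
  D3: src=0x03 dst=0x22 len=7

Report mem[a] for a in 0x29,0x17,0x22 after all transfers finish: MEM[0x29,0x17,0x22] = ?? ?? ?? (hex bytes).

MEM[0x29,0x17,0x22] = 88 42 9e

D0: mem[0x14..0x17] <- [47 02 46 42]
D1: mem[0x27..0x2c] <- [9e 55 88 1f b9 86]
D2: mem[0x03..0x06] <- [9e 55 88 1f]
D3: mem[0x22..0x28] <- [9e 55 88 1f 42 f7 4a]
query mem[0x29]=0x88, mem[0x17]=0x42, mem[0x22]=0x9e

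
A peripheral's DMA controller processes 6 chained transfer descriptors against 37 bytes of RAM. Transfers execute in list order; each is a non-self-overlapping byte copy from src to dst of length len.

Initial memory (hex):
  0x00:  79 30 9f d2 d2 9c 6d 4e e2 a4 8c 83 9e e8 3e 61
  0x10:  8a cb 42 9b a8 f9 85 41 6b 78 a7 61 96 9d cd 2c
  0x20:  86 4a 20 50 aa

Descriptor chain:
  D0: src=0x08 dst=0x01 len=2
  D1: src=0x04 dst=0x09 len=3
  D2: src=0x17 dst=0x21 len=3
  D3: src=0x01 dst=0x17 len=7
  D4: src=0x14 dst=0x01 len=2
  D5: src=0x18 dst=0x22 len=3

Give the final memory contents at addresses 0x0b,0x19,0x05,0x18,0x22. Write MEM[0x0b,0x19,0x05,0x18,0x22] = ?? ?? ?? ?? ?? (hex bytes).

MEM[0x0b,0x19,0x05,0x18,0x22] = 6d d2 9c a4 a4

[0] 0x08->0x01 len=2 : e2 a4
[1] 0x04->0x09 len=3 : d2 9c 6d
[2] 0x17->0x21 len=3 : 41 6b 78
[3] 0x01->0x17 len=7 : e2 a4 d2 d2 9c 6d 4e
[4] 0x14->0x01 len=2 : a8 f9
[5] 0x18->0x22 len=3 : a4 d2 d2
query mem[0x0b]=0x6d, mem[0x19]=0xd2, mem[0x05]=0x9c, mem[0x18]=0xa4, mem[0x22]=0xa4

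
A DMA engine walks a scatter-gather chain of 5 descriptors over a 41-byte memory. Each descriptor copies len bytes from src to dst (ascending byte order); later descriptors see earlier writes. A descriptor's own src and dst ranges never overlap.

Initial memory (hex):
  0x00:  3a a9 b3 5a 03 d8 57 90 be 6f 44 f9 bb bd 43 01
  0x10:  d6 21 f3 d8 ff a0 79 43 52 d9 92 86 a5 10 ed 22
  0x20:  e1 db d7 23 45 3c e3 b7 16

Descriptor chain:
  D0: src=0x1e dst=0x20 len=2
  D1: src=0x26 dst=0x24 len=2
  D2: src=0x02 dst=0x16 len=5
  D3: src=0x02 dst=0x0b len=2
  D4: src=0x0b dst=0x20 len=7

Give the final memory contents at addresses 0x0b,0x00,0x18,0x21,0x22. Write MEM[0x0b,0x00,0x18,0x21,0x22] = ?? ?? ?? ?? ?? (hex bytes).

MEM[0x0b,0x00,0x18,0x21,0x22] = b3 3a 03 5a bd

D0: mem[0x20..0x21] <- [ed 22]
D1: mem[0x24..0x25] <- [e3 b7]
D2: mem[0x16..0x1a] <- [b3 5a 03 d8 57]
D3: mem[0x0b..0x0c] <- [b3 5a]
D4: mem[0x20..0x26] <- [b3 5a bd 43 01 d6 21]
query mem[0x0b]=0xb3, mem[0x00]=0x3a, mem[0x18]=0x03, mem[0x21]=0x5a, mem[0x22]=0xbd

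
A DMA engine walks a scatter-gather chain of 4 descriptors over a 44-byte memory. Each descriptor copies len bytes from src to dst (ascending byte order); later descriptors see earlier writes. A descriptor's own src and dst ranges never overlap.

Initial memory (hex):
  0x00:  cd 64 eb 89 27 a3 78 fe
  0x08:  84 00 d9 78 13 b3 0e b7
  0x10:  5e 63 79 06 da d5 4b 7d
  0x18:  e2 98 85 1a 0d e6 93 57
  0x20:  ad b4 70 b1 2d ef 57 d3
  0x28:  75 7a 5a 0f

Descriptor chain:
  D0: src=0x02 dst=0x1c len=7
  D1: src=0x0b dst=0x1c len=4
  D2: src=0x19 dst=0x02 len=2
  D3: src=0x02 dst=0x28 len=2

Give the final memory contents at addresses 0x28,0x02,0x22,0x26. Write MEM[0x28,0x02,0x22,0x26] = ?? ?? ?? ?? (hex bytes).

MEM[0x28,0x02,0x22,0x26] = 98 98 84 57

  after D0: wrote 7B at 0x1c = eb8927a378fe84
  after D1: wrote 4B at 0x1c = 7813b30e
  after D2: wrote 2B at 0x02 = 9885
  after D3: wrote 2B at 0x28 = 9885
query mem[0x28]=0x98, mem[0x02]=0x98, mem[0x22]=0x84, mem[0x26]=0x57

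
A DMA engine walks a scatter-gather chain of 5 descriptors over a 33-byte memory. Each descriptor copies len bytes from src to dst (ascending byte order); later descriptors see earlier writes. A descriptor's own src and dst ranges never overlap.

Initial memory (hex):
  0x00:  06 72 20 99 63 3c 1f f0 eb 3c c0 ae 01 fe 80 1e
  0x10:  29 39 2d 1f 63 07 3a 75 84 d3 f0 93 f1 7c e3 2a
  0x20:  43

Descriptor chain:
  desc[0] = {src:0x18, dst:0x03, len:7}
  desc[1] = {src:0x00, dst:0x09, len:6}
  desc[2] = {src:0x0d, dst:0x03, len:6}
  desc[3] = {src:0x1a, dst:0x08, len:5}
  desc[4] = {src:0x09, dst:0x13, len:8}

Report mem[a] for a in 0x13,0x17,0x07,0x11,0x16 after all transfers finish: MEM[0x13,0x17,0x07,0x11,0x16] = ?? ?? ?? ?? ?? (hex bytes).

D0: mem[0x03..0x09] <- [84 d3 f0 93 f1 7c e3]
D1: mem[0x09..0x0e] <- [06 72 20 84 d3 f0]
D2: mem[0x03..0x08] <- [d3 f0 1e 29 39 2d]
D3: mem[0x08..0x0c] <- [f0 93 f1 7c e3]
D4: mem[0x13..0x1a] <- [93 f1 7c e3 d3 f0 1e 29]
query mem[0x13]=0x93, mem[0x17]=0xd3, mem[0x07]=0x39, mem[0x11]=0x39, mem[0x16]=0xe3

MEM[0x13,0x17,0x07,0x11,0x16] = 93 d3 39 39 e3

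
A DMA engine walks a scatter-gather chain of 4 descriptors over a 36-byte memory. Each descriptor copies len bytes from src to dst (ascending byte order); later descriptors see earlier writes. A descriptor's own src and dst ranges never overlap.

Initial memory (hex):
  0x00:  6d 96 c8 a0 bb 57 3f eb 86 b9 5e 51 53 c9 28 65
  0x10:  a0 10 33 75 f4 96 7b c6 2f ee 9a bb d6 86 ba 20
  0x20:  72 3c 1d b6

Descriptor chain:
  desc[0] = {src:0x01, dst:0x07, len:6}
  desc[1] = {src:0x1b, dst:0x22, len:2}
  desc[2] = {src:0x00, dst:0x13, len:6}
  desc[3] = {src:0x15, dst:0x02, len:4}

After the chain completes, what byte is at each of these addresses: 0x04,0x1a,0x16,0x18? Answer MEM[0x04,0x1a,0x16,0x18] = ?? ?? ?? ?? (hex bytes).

D0: mem[0x07..0x0c] <- [96 c8 a0 bb 57 3f]
D1: mem[0x22..0x23] <- [bb d6]
D2: mem[0x13..0x18] <- [6d 96 c8 a0 bb 57]
D3: mem[0x02..0x05] <- [c8 a0 bb 57]
query mem[0x04]=0xbb, mem[0x1a]=0x9a, mem[0x16]=0xa0, mem[0x18]=0x57

MEM[0x04,0x1a,0x16,0x18] = bb 9a a0 57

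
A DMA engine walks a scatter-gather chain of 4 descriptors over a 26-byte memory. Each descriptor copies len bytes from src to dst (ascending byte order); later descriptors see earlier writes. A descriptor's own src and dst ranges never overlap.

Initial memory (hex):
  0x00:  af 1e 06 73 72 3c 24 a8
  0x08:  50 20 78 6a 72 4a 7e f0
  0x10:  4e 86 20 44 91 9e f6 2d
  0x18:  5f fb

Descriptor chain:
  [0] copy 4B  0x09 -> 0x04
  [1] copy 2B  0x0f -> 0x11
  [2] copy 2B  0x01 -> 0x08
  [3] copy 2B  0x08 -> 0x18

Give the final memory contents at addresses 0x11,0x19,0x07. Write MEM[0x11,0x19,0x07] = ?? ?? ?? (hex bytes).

MEM[0x11,0x19,0x07] = f0 06 72

D0: mem[0x04..0x07] <- [20 78 6a 72]
D1: mem[0x11..0x12] <- [f0 4e]
D2: mem[0x08..0x09] <- [1e 06]
D3: mem[0x18..0x19] <- [1e 06]
query mem[0x11]=0xf0, mem[0x19]=0x06, mem[0x07]=0x72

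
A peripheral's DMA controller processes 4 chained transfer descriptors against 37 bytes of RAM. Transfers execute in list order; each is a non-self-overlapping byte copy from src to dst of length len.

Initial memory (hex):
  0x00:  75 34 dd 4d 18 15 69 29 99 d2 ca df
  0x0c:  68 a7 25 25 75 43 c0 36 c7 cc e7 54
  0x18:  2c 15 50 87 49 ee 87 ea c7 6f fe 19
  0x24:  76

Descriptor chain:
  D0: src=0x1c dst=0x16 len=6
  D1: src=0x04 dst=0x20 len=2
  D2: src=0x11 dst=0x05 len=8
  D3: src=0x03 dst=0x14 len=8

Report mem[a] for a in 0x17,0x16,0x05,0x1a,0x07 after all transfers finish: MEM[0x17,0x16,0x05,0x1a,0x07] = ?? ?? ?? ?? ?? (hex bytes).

D0: mem[0x16..0x1b] <- [49 ee 87 ea c7 6f]
D1: mem[0x20..0x21] <- [18 15]
D2: mem[0x05..0x0c] <- [43 c0 36 c7 cc 49 ee 87]
D3: mem[0x14..0x1b] <- [4d 18 43 c0 36 c7 cc 49]
query mem[0x17]=0xc0, mem[0x16]=0x43, mem[0x05]=0x43, mem[0x1a]=0xcc, mem[0x07]=0x36

MEM[0x17,0x16,0x05,0x1a,0x07] = c0 43 43 cc 36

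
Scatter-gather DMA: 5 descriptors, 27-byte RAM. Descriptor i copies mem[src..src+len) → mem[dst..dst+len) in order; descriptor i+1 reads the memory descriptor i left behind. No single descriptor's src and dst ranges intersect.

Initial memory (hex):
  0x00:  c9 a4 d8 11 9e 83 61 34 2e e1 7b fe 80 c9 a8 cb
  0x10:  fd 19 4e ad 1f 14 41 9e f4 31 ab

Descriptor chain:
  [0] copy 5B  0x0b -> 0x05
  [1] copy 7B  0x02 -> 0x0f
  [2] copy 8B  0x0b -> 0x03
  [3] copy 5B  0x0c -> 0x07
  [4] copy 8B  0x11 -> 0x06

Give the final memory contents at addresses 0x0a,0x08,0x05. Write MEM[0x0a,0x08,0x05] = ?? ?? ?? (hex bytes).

MEM[0x0a,0x08,0x05] = a8 80 c9

[0] 0x0b->0x05 len=5 : fe 80 c9 a8 cb
[1] 0x02->0x0f len=7 : d8 11 9e fe 80 c9 a8
[2] 0x0b->0x03 len=8 : fe 80 c9 a8 d8 11 9e fe
[3] 0x0c->0x07 len=5 : 80 c9 a8 d8 11
[4] 0x11->0x06 len=8 : 9e fe 80 c9 a8 41 9e f4
query mem[0x0a]=0xa8, mem[0x08]=0x80, mem[0x05]=0xc9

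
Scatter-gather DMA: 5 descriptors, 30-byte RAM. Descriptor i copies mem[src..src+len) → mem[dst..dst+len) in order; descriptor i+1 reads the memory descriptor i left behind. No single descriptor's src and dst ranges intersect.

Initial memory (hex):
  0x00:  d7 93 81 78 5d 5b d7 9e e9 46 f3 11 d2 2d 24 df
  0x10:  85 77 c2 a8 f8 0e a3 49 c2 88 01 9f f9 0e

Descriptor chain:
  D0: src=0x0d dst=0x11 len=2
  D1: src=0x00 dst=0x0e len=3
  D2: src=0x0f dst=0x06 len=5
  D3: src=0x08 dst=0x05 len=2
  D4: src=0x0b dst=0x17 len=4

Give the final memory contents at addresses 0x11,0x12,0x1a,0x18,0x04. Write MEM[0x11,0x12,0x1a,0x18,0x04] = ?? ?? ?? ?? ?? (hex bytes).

MEM[0x11,0x12,0x1a,0x18,0x04] = 2d 24 d7 d2 5d

#0 dst[0x11+2] := {0x2d,0x24}
#1 dst[0x0e+3] := {0xd7,0x93,0x81}
#2 dst[0x06+5] := {0x93,0x81,0x2d,0x24,0xa8}
#3 dst[0x05+2] := {0x2d,0x24}
#4 dst[0x17+4] := {0x11,0xd2,0x2d,0xd7}
query mem[0x11]=0x2d, mem[0x12]=0x24, mem[0x1a]=0xd7, mem[0x18]=0xd2, mem[0x04]=0x5d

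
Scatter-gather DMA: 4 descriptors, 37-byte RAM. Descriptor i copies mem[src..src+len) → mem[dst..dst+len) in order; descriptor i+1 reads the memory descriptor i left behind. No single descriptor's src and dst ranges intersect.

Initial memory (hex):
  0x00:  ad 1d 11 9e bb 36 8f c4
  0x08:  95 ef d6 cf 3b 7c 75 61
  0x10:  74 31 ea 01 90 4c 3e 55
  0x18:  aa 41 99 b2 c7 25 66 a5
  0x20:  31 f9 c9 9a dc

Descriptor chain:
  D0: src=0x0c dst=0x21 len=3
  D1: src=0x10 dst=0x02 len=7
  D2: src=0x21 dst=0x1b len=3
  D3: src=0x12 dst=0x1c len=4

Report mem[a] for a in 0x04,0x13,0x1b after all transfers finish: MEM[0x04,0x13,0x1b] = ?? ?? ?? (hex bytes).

[0] 0x0c->0x21 len=3 : 3b 7c 75
[1] 0x10->0x02 len=7 : 74 31 ea 01 90 4c 3e
[2] 0x21->0x1b len=3 : 3b 7c 75
[3] 0x12->0x1c len=4 : ea 01 90 4c
query mem[0x04]=0xea, mem[0x13]=0x01, mem[0x1b]=0x3b

MEM[0x04,0x13,0x1b] = ea 01 3b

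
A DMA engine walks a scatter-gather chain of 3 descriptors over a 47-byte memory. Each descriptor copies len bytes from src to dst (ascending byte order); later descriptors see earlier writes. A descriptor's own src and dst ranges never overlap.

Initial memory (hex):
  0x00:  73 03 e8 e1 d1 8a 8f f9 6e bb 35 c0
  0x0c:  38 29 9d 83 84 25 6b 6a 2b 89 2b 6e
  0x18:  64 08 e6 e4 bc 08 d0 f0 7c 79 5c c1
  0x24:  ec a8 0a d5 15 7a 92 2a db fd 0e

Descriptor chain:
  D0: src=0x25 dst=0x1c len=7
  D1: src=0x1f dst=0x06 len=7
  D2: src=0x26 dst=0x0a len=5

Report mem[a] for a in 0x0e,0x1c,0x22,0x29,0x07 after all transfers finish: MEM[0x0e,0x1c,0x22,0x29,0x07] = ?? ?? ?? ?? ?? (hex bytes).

  after D0: wrote 7B at 0x1c = a80ad5157a922a
  after D1: wrote 7B at 0x06 = 157a922ac1eca8
  after D2: wrote 5B at 0x0a = 0ad5157a92
query mem[0x0e]=0x92, mem[0x1c]=0xa8, mem[0x22]=0x2a, mem[0x29]=0x7a, mem[0x07]=0x7a

MEM[0x0e,0x1c,0x22,0x29,0x07] = 92 a8 2a 7a 7a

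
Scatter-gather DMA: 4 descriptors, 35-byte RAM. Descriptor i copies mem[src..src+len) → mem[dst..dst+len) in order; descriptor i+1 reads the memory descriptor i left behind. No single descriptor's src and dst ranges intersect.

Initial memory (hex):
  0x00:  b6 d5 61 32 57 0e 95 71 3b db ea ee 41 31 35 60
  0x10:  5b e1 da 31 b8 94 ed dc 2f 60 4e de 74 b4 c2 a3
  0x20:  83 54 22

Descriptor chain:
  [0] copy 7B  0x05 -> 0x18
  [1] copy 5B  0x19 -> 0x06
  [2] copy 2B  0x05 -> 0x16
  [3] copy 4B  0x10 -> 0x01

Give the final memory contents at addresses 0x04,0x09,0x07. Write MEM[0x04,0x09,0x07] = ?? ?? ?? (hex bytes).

MEM[0x04,0x09,0x07] = 31 db 71

  after D0: wrote 7B at 0x18 = 0e95713bdbeaee
  after D1: wrote 5B at 0x06 = 95713bdbea
  after D2: wrote 2B at 0x16 = 0e95
  after D3: wrote 4B at 0x01 = 5be1da31
query mem[0x04]=0x31, mem[0x09]=0xdb, mem[0x07]=0x71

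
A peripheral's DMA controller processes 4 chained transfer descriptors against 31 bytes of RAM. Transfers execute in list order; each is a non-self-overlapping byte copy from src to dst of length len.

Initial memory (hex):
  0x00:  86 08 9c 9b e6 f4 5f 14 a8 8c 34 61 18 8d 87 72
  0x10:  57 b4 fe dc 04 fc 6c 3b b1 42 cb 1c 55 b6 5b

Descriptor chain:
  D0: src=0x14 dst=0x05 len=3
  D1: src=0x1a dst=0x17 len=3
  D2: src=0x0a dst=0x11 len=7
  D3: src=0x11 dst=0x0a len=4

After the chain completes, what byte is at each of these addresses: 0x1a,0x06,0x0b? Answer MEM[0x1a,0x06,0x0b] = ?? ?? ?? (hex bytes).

MEM[0x1a,0x06,0x0b] = cb fc 61

[0] 0x14->0x05 len=3 : 04 fc 6c
[1] 0x1a->0x17 len=3 : cb 1c 55
[2] 0x0a->0x11 len=7 : 34 61 18 8d 87 72 57
[3] 0x11->0x0a len=4 : 34 61 18 8d
query mem[0x1a]=0xcb, mem[0x06]=0xfc, mem[0x0b]=0x61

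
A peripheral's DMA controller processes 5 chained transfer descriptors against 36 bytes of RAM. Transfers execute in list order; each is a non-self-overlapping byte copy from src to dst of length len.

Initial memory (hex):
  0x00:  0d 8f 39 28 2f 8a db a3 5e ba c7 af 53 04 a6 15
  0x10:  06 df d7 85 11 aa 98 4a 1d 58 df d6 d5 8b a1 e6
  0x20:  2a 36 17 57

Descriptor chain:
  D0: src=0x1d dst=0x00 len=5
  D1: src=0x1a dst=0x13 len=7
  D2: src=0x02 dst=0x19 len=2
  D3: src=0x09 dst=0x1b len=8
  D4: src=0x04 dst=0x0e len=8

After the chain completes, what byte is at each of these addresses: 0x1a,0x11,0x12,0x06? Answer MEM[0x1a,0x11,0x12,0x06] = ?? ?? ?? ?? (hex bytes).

MEM[0x1a,0x11,0x12,0x06] = 2a a3 5e db

#0 dst[0x00+5] := {0x8b,0xa1,0xe6,0x2a,0x36}
#1 dst[0x13+7] := {0xdf,0xd6,0xd5,0x8b,0xa1,0xe6,0x2a}
#2 dst[0x19+2] := {0xe6,0x2a}
#3 dst[0x1b+8] := {0xba,0xc7,0xaf,0x53,0x04,0xa6,0x15,0x06}
#4 dst[0x0e+8] := {0x36,0x8a,0xdb,0xa3,0x5e,0xba,0xc7,0xaf}
query mem[0x1a]=0x2a, mem[0x11]=0xa3, mem[0x12]=0x5e, mem[0x06]=0xdb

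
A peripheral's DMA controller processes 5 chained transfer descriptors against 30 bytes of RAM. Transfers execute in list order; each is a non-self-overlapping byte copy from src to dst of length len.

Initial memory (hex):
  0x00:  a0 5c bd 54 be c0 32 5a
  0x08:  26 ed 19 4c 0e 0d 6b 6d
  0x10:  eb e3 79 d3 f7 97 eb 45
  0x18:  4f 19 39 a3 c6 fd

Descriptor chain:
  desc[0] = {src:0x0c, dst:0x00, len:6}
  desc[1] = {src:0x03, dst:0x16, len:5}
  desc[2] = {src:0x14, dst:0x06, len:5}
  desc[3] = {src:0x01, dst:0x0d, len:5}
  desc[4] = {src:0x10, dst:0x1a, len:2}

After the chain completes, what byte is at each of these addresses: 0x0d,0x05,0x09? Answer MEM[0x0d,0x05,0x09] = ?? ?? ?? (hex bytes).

#0 dst[0x00+6] := {0x0e,0x0d,0x6b,0x6d,0xeb,0xe3}
#1 dst[0x16+5] := {0x6d,0xeb,0xe3,0x32,0x5a}
#2 dst[0x06+5] := {0xf7,0x97,0x6d,0xeb,0xe3}
#3 dst[0x0d+5] := {0x0d,0x6b,0x6d,0xeb,0xe3}
#4 dst[0x1a+2] := {0xeb,0xe3}
query mem[0x0d]=0x0d, mem[0x05]=0xe3, mem[0x09]=0xeb

MEM[0x0d,0x05,0x09] = 0d e3 eb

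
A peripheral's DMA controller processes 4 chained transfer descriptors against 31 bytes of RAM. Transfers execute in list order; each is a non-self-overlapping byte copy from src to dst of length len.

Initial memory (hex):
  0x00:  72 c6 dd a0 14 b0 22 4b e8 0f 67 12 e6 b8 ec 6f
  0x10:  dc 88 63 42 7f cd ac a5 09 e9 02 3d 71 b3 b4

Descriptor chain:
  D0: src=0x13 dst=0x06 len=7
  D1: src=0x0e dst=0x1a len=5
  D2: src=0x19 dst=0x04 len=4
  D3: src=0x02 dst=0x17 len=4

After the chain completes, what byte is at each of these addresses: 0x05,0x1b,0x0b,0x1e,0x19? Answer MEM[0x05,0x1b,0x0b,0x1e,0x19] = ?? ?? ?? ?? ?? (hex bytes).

MEM[0x05,0x1b,0x0b,0x1e,0x19] = ec 6f 09 63 e9

[0] 0x13->0x06 len=7 : 42 7f cd ac a5 09 e9
[1] 0x0e->0x1a len=5 : ec 6f dc 88 63
[2] 0x19->0x04 len=4 : e9 ec 6f dc
[3] 0x02->0x17 len=4 : dd a0 e9 ec
query mem[0x05]=0xec, mem[0x1b]=0x6f, mem[0x0b]=0x09, mem[0x1e]=0x63, mem[0x19]=0xe9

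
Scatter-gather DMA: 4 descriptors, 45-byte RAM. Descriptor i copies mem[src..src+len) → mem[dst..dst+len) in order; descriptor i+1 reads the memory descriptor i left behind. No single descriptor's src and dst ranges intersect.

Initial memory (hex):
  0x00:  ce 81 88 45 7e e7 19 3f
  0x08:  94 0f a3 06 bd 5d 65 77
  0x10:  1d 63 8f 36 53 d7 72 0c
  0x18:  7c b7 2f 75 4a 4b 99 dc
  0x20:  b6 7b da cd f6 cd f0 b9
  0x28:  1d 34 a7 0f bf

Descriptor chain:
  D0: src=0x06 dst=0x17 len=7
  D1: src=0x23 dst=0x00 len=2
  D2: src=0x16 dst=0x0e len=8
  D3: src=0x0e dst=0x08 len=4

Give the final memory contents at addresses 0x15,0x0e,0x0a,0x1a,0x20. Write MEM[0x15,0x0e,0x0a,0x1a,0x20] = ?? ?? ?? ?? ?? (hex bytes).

[0] 0x06->0x17 len=7 : 19 3f 94 0f a3 06 bd
[1] 0x23->0x00 len=2 : cd f6
[2] 0x16->0x0e len=8 : 72 19 3f 94 0f a3 06 bd
[3] 0x0e->0x08 len=4 : 72 19 3f 94
query mem[0x15]=0xbd, mem[0x0e]=0x72, mem[0x0a]=0x3f, mem[0x1a]=0x0f, mem[0x20]=0xb6

MEM[0x15,0x0e,0x0a,0x1a,0x20] = bd 72 3f 0f b6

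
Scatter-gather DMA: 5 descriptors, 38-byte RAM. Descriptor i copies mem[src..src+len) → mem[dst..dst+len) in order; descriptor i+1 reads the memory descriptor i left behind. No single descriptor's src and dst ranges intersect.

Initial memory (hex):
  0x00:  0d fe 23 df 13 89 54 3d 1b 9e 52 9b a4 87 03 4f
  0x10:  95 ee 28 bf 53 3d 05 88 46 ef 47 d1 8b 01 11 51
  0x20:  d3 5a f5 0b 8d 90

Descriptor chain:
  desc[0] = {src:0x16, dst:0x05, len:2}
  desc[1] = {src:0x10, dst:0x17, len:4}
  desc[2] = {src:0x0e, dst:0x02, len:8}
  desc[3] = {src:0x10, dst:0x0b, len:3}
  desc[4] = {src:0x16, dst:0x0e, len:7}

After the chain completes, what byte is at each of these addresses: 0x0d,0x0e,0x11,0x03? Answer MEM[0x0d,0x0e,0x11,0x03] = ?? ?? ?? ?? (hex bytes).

  after D0: wrote 2B at 0x05 = 0588
  after D1: wrote 4B at 0x17 = 95ee28bf
  after D2: wrote 8B at 0x02 = 034f95ee28bf533d
  after D3: wrote 3B at 0x0b = 95ee28
  after D4: wrote 7B at 0x0e = 0595ee28bfd18b
query mem[0x0d]=0x28, mem[0x0e]=0x05, mem[0x11]=0x28, mem[0x03]=0x4f

MEM[0x0d,0x0e,0x11,0x03] = 28 05 28 4f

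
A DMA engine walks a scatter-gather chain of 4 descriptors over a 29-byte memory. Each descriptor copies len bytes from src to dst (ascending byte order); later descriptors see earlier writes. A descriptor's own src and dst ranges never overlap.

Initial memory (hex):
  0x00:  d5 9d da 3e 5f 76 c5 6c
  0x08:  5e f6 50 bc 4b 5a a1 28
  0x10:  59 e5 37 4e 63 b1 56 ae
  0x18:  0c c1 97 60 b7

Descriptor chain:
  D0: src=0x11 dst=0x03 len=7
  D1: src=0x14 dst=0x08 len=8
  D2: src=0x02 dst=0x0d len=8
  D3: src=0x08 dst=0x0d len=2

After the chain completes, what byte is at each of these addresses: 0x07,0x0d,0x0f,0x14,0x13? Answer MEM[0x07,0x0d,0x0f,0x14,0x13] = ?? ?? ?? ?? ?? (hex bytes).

#0 dst[0x03+7] := {0xe5,0x37,0x4e,0x63,0xb1,0x56,0xae}
#1 dst[0x08+8] := {0x63,0xb1,0x56,0xae,0x0c,0xc1,0x97,0x60}
#2 dst[0x0d+8] := {0xda,0xe5,0x37,0x4e,0x63,0xb1,0x63,0xb1}
#3 dst[0x0d+2] := {0x63,0xb1}
query mem[0x07]=0xb1, mem[0x0d]=0x63, mem[0x0f]=0x37, mem[0x14]=0xb1, mem[0x13]=0x63

MEM[0x07,0x0d,0x0f,0x14,0x13] = b1 63 37 b1 63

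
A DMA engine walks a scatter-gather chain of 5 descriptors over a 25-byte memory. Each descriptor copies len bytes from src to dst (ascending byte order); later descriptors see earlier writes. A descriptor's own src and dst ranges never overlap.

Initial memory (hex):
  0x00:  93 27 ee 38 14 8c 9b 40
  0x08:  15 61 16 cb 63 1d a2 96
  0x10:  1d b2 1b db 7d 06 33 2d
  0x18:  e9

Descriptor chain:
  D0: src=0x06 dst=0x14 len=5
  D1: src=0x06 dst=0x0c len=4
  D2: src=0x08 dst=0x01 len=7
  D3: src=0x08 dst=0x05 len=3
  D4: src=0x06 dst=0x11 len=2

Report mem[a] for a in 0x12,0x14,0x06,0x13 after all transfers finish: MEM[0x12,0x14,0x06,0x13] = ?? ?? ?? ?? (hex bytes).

[0] 0x06->0x14 len=5 : 9b 40 15 61 16
[1] 0x06->0x0c len=4 : 9b 40 15 61
[2] 0x08->0x01 len=7 : 15 61 16 cb 9b 40 15
[3] 0x08->0x05 len=3 : 15 61 16
[4] 0x06->0x11 len=2 : 61 16
query mem[0x12]=0x16, mem[0x14]=0x9b, mem[0x06]=0x61, mem[0x13]=0xdb

MEM[0x12,0x14,0x06,0x13] = 16 9b 61 db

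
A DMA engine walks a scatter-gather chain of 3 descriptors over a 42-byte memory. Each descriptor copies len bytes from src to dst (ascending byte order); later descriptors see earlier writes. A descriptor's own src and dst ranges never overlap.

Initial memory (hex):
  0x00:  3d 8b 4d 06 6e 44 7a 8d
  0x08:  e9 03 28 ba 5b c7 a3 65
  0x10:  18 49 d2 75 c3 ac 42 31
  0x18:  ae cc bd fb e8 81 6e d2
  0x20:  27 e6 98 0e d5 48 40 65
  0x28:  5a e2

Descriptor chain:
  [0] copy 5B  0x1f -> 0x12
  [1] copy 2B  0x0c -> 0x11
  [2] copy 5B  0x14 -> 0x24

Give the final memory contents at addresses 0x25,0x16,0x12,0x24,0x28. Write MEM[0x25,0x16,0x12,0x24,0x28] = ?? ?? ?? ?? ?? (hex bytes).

MEM[0x25,0x16,0x12,0x24,0x28] = 98 0e c7 e6 ae

  after D0: wrote 5B at 0x12 = d227e6980e
  after D1: wrote 2B at 0x11 = 5bc7
  after D2: wrote 5B at 0x24 = e6980e31ae
query mem[0x25]=0x98, mem[0x16]=0x0e, mem[0x12]=0xc7, mem[0x24]=0xe6, mem[0x28]=0xae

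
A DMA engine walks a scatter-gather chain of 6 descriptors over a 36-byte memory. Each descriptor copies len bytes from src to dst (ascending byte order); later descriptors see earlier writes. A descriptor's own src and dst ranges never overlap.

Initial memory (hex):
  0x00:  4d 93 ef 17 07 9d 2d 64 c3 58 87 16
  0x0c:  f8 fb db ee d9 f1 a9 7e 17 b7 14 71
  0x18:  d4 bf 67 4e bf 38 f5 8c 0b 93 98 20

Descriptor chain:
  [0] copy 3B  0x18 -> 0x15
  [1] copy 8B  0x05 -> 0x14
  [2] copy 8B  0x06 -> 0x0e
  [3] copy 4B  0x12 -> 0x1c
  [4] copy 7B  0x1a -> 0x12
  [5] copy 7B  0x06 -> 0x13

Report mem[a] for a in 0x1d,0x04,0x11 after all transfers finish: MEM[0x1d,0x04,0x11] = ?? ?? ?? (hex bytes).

[0] 0x18->0x15 len=3 : d4 bf 67
[1] 0x05->0x14 len=8 : 9d 2d 64 c3 58 87 16 f8
[2] 0x06->0x0e len=8 : 2d 64 c3 58 87 16 f8 fb
[3] 0x12->0x1c len=4 : 87 16 f8 fb
[4] 0x1a->0x12 len=7 : 16 f8 87 16 f8 fb 0b
[5] 0x06->0x13 len=7 : 2d 64 c3 58 87 16 f8
query mem[0x1d]=0x16, mem[0x04]=0x07, mem[0x11]=0x58

MEM[0x1d,0x04,0x11] = 16 07 58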